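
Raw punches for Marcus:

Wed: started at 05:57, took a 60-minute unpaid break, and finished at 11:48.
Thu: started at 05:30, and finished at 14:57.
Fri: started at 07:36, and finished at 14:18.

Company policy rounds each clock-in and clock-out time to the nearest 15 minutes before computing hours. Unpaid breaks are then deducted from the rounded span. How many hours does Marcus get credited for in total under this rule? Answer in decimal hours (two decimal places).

21.00 hours

Wed: in 05:57→06:00, out 11:48→11:45; 5 h 45 min − 60 min = 4 h 45 min
Thu: in 05:30→05:30, out 14:57→15:00; 9 h 30 min
Fri: in 07:36→07:30, out 14:18→14:15; 6 h 45 min
Total credited: 21 h 0 min.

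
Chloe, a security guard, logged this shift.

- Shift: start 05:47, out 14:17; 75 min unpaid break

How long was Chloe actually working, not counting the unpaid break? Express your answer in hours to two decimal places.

Shift: 05:47–14:17 = 8 h 30 min; less 75 min break → 7 h 15 min

7.25 hours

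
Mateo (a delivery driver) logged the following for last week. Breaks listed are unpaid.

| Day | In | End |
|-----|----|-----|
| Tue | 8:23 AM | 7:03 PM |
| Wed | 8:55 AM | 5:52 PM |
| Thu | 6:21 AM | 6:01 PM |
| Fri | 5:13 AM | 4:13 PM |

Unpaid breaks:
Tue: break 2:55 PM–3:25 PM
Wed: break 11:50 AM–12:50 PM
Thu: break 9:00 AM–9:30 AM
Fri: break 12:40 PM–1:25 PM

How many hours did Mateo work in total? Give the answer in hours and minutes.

Tue: 8:23 AM–7:03 PM = 10 h 40 min; less 30 min break → 10 h 10 min
Wed: 8:55 AM–5:52 PM = 8 h 57 min; less 60 min break → 7 h 57 min
Thu: 6:21 AM–6:01 PM = 11 h 40 min; less 30 min break → 11 h 10 min
Fri: 5:13 AM–4:13 PM = 11 h 0 min; less 45 min break → 10 h 15 min
Total: 10 h 10 min + 7 h 57 min + 11 h 10 min + 10 h 15 min = 39 h 32 min.

39 h 32 min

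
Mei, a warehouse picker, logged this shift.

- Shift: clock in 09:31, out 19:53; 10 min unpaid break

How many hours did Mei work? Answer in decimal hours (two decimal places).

10.20 hours

Shift: 09:31–19:53 = 10 h 22 min; less 10 min break → 10 h 12 min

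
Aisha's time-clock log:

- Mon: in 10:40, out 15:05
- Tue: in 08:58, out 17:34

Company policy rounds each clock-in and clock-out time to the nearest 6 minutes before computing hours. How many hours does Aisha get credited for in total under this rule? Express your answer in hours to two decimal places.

Mon: in 10:40→10:42, out 15:05→15:06; 4 h 24 min
Tue: in 08:58→09:00, out 17:34→17:36; 8 h 36 min
Total credited: 13 h 0 min.

13.00 hours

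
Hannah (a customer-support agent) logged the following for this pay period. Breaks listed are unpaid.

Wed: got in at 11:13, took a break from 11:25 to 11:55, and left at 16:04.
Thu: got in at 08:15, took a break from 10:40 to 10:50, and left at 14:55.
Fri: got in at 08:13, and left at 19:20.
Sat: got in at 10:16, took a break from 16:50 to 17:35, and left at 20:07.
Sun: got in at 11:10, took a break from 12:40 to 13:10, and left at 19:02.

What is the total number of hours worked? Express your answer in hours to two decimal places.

Wed: 11:13–16:04 = 4 h 51 min; less 30 min break → 4 h 21 min
Thu: 08:15–14:55 = 6 h 40 min; less 10 min break → 6 h 30 min
Fri: 08:13–19:20 = 11 h 7 min
Sat: 10:16–20:07 = 9 h 51 min; less 45 min break → 9 h 6 min
Sun: 11:10–19:02 = 7 h 52 min; less 30 min break → 7 h 22 min
Total: 4 h 21 min + 6 h 30 min + 11 h 7 min + 9 h 6 min + 7 h 22 min = 38 h 26 min.

38.43 hours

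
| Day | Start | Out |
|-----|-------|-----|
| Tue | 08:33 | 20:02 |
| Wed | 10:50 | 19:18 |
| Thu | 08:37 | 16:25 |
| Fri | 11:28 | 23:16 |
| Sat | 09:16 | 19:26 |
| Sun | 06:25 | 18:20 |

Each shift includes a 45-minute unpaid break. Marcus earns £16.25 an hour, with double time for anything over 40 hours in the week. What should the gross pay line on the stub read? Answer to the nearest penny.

£1206.83

Tue: 08:33–20:02 = 11 h 29 min; less 45 min break → 10 h 44 min
Wed: 10:50–19:18 = 8 h 28 min; less 45 min break → 7 h 43 min
Thu: 08:37–16:25 = 7 h 48 min; less 45 min break → 7 h 3 min
Fri: 11:28–23:16 = 11 h 48 min; less 45 min break → 11 h 3 min
Sat: 09:16–19:26 = 10 h 10 min; less 45 min break → 9 h 25 min
Sun: 06:25–18:20 = 11 h 55 min; less 45 min break → 11 h 10 min
Total worked: 57 h 8 min = 3428 min.
Regular 40 h 0 min = 2400 min at £16.25/h; overtime 17 h 8 min = 1028 min at £32.50/h.
Pay = (2400 × £16.25 + 1028 × £32.50) ÷ 60 = £1206.83.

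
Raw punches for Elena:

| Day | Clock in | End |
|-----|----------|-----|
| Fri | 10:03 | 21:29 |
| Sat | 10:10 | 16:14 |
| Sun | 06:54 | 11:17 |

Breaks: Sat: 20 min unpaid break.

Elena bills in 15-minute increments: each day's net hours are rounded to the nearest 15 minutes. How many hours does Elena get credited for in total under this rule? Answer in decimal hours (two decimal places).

21.75 hours

Fri: 10:03–21:29 = 11 h 26 min → rounds to 11 h 30 min
Sat: 10:10–16:14 = 6 h 4 min − 20 min = 5 h 44 min → rounds to 5 h 45 min
Sun: 06:54–11:17 = 4 h 23 min → rounds to 4 h 30 min
Total credited: 21 h 45 min.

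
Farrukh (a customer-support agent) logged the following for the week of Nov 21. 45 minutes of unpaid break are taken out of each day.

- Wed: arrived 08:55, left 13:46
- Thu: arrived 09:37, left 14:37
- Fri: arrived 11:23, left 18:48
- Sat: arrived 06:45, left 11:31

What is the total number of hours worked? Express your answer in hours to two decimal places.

Wed: 08:55–13:46 = 4 h 51 min; less 45 min break → 4 h 6 min
Thu: 09:37–14:37 = 5 h 0 min; less 45 min break → 4 h 15 min
Fri: 11:23–18:48 = 7 h 25 min; less 45 min break → 6 h 40 min
Sat: 06:45–11:31 = 4 h 46 min; less 45 min break → 4 h 1 min
Total: 4 h 6 min + 4 h 15 min + 6 h 40 min + 4 h 1 min = 19 h 2 min.

19.03 hours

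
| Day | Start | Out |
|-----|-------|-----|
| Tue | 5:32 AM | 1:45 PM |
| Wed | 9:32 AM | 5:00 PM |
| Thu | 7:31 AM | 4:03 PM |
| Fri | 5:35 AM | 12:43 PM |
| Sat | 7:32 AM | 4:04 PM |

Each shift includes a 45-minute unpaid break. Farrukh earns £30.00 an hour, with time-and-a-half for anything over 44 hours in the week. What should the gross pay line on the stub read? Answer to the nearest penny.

£1084.00

Tue: 5:32 AM–1:45 PM = 8 h 13 min; less 45 min break → 7 h 28 min
Wed: 9:32 AM–5:00 PM = 7 h 28 min; less 45 min break → 6 h 43 min
Thu: 7:31 AM–4:03 PM = 8 h 32 min; less 45 min break → 7 h 47 min
Fri: 5:35 AM–12:43 PM = 7 h 8 min; less 45 min break → 6 h 23 min
Sat: 7:32 AM–4:04 PM = 8 h 32 min; less 45 min break → 7 h 47 min
Total worked: 36 h 8 min = 2168 min.
Regular 36 h 8 min = 2168 min at £30.00/h; overtime 0 h 0 min = 0 min at £45.00/h.
Pay = (2168 × £30.00 + 0 × £45.00) ÷ 60 = £1084.00.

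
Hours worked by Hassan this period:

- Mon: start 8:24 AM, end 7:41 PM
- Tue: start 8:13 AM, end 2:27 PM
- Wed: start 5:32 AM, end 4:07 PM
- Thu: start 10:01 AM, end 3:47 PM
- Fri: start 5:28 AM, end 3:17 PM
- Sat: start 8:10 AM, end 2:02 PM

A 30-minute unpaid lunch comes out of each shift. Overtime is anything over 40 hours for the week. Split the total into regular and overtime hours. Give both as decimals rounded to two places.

Regular 40.00 hours, overtime 6.55 hours

Mon: 8:24 AM–7:41 PM = 11 h 17 min; less 30 min break → 10 h 47 min
Tue: 8:13 AM–2:27 PM = 6 h 14 min; less 30 min break → 5 h 44 min
Wed: 5:32 AM–4:07 PM = 10 h 35 min; less 30 min break → 10 h 5 min
Thu: 10:01 AM–3:47 PM = 5 h 46 min; less 30 min break → 5 h 16 min
Fri: 5:28 AM–3:17 PM = 9 h 49 min; less 30 min break → 9 h 19 min
Sat: 8:10 AM–2:02 PM = 5 h 52 min; less 30 min break → 5 h 22 min
Total worked: 46 h 33 min = 46.55 h.
Threshold 40 h → overtime 6 h 33 min, regular 40 h 0 min.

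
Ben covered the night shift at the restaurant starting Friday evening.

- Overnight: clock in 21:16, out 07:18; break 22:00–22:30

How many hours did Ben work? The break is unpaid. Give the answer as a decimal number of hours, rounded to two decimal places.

Overnight: 21:16 → midnight = 2 h 44 min; midnight → 07:18 = 7 h 18 min; span 10 h 2 min; less 30 min break → 9 h 32 min

9.53 hours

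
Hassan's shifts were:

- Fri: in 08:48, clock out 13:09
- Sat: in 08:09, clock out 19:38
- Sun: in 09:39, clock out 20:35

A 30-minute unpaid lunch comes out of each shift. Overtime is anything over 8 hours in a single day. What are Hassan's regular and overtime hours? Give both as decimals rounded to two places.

Regular 19.85 hours, overtime 5.42 hours

Fri: 08:48–13:09 = 4 h 21 min; less 30 min break → 3 h 51 min
Sat: 08:09–19:38 = 11 h 29 min; less 30 min break → 10 h 59 min
Sun: 09:39–20:35 = 10 h 56 min; less 30 min break → 10 h 26 min
Fri reg 3 h 51 min / OT 0 h 0 min; Sat reg 8 h 0 min / OT 2 h 59 min; Sun reg 8 h 0 min / OT 2 h 26 min.
Totals: regular 19 h 51 min, overtime 5 h 25 min.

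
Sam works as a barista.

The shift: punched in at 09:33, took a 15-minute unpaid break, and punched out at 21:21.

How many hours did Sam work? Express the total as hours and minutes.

The shift: 09:33–21:21 = 11 h 48 min; less 15 min break → 11 h 33 min

11 h 33 min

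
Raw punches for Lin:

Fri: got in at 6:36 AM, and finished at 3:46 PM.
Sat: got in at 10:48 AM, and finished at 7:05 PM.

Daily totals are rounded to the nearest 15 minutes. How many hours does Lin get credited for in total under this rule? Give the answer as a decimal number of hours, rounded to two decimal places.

Fri: 6:36 AM–3:46 PM = 9 h 10 min → rounds to 9 h 15 min
Sat: 10:48 AM–7:05 PM = 8 h 17 min → rounds to 8 h 15 min
Total credited: 17 h 30 min.

17.50 hours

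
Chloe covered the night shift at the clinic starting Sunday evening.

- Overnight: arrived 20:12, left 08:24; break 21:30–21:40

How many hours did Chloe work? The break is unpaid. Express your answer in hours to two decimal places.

12.03 hours

Overnight: 20:12 → midnight = 3 h 48 min; midnight → 08:24 = 8 h 24 min; span 12 h 12 min; less 10 min break → 12 h 2 min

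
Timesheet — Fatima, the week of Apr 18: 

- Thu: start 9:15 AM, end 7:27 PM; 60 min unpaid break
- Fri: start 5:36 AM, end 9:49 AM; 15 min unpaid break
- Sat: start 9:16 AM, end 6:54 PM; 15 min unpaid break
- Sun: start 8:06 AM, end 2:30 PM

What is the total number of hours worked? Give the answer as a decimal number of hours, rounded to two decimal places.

Thu: 9:15 AM–7:27 PM = 10 h 12 min; less 60 min break → 9 h 12 min
Fri: 5:36 AM–9:49 AM = 4 h 13 min; less 15 min break → 3 h 58 min
Sat: 9:16 AM–6:54 PM = 9 h 38 min; less 15 min break → 9 h 23 min
Sun: 8:06 AM–2:30 PM = 6 h 24 min
Total: 9 h 12 min + 3 h 58 min + 9 h 23 min + 6 h 24 min = 28 h 57 min.

28.95 hours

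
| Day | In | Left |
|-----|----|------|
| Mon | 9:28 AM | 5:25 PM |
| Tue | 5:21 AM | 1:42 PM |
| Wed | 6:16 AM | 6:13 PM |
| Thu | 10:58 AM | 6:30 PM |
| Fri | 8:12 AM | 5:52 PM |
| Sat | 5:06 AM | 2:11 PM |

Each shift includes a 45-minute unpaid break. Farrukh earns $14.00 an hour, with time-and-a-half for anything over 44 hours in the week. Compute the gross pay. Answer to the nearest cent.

Mon: 9:28 AM–5:25 PM = 7 h 57 min; less 45 min break → 7 h 12 min
Tue: 5:21 AM–1:42 PM = 8 h 21 min; less 45 min break → 7 h 36 min
Wed: 6:16 AM–6:13 PM = 11 h 57 min; less 45 min break → 11 h 12 min
Thu: 10:58 AM–6:30 PM = 7 h 32 min; less 45 min break → 6 h 47 min
Fri: 8:12 AM–5:52 PM = 9 h 40 min; less 45 min break → 8 h 55 min
Sat: 5:06 AM–2:11 PM = 9 h 5 min; less 45 min break → 8 h 20 min
Total worked: 50 h 2 min = 3002 min.
Regular 44 h 0 min = 2640 min at $14.00/h; overtime 6 h 2 min = 362 min at $21.00/h.
Pay = (2640 × $14.00 + 362 × $21.00) ÷ 60 = $742.70.

$742.70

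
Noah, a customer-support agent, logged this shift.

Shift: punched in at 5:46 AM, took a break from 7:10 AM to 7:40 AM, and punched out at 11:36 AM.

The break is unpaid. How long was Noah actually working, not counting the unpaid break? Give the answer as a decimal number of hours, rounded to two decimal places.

5.33 hours

Shift: 5:46 AM–11:36 AM = 5 h 50 min; less 30 min break → 5 h 20 min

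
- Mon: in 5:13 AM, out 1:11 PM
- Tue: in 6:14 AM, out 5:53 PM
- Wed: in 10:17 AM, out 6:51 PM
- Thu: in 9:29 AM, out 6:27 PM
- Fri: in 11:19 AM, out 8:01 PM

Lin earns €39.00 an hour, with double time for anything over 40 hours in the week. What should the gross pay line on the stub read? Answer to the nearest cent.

Mon: 5:13 AM–1:11 PM = 7 h 58 min
Tue: 6:14 AM–5:53 PM = 11 h 39 min
Wed: 10:17 AM–6:51 PM = 8 h 34 min
Thu: 9:29 AM–6:27 PM = 8 h 58 min
Fri: 11:19 AM–8:01 PM = 8 h 42 min
Total worked: 45 h 51 min = 2751 min.
Regular 40 h 0 min = 2400 min at €39.00/h; overtime 5 h 51 min = 351 min at €78.00/h.
Pay = (2400 × €39.00 + 351 × €78.00) ÷ 60 = €2016.30.

€2016.30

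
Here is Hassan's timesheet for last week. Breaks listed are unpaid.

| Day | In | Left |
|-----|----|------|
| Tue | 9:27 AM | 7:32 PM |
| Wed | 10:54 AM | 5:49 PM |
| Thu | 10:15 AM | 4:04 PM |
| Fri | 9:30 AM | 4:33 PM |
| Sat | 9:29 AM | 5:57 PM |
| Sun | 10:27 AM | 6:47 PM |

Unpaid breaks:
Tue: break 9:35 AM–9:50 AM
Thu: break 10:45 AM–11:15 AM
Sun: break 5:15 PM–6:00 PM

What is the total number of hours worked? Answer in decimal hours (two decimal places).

Tue: 9:27 AM–7:32 PM = 10 h 5 min; less 15 min break → 9 h 50 min
Wed: 10:54 AM–5:49 PM = 6 h 55 min
Thu: 10:15 AM–4:04 PM = 5 h 49 min; less 30 min break → 5 h 19 min
Fri: 9:30 AM–4:33 PM = 7 h 3 min
Sat: 9:29 AM–5:57 PM = 8 h 28 min
Sun: 10:27 AM–6:47 PM = 8 h 20 min; less 45 min break → 7 h 35 min
Total: 9 h 50 min + 6 h 55 min + 5 h 19 min + 7 h 3 min + 8 h 28 min + 7 h 35 min = 45 h 10 min.

45.17 hours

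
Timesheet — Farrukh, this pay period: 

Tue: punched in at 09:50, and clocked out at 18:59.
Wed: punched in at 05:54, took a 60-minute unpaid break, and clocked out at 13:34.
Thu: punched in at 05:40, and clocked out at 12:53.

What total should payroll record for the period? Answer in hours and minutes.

23 h 2 min

Tue: 09:50–18:59 = 9 h 9 min
Wed: 05:54–13:34 = 7 h 40 min; less 60 min break → 6 h 40 min
Thu: 05:40–12:53 = 7 h 13 min
Total: 9 h 9 min + 6 h 40 min + 7 h 13 min = 23 h 2 min.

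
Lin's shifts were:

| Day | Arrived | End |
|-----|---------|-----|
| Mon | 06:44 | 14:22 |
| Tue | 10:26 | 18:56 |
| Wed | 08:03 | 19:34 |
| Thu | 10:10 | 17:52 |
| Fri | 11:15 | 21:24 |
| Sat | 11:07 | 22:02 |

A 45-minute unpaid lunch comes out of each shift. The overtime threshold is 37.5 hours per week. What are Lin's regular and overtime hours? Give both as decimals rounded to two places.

Mon: 06:44–14:22 = 7 h 38 min; less 45 min break → 6 h 53 min
Tue: 10:26–18:56 = 8 h 30 min; less 45 min break → 7 h 45 min
Wed: 08:03–19:34 = 11 h 31 min; less 45 min break → 10 h 46 min
Thu: 10:10–17:52 = 7 h 42 min; less 45 min break → 6 h 57 min
Fri: 11:15–21:24 = 10 h 9 min; less 45 min break → 9 h 24 min
Sat: 11:07–22:02 = 10 h 55 min; less 45 min break → 10 h 10 min
Total worked: 51 h 55 min = 51.92 h.
Threshold 37.5 h → overtime 14 h 25 min, regular 37 h 30 min.

Regular 37.50 hours, overtime 14.42 hours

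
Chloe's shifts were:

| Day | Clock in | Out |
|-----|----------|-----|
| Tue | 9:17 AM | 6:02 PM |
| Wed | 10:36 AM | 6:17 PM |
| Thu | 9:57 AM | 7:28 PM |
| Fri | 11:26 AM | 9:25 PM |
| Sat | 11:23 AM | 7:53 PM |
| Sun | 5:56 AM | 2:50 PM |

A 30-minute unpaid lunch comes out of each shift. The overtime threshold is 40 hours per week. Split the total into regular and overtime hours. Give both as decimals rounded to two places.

Regular 40.00 hours, overtime 10.33 hours

Tue: 9:17 AM–6:02 PM = 8 h 45 min; less 30 min break → 8 h 15 min
Wed: 10:36 AM–6:17 PM = 7 h 41 min; less 30 min break → 7 h 11 min
Thu: 9:57 AM–7:28 PM = 9 h 31 min; less 30 min break → 9 h 1 min
Fri: 11:26 AM–9:25 PM = 9 h 59 min; less 30 min break → 9 h 29 min
Sat: 11:23 AM–7:53 PM = 8 h 30 min; less 30 min break → 8 h 0 min
Sun: 5:56 AM–2:50 PM = 8 h 54 min; less 30 min break → 8 h 24 min
Total worked: 50 h 20 min = 50.33 h.
Threshold 40 h → overtime 10 h 20 min, regular 40 h 0 min.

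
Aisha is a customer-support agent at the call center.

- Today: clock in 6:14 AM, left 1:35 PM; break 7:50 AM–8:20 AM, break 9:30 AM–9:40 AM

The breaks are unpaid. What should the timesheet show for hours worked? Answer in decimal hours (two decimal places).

Today: 6:14 AM–1:35 PM = 7 h 21 min; less 40 min break → 6 h 41 min

6.68 hours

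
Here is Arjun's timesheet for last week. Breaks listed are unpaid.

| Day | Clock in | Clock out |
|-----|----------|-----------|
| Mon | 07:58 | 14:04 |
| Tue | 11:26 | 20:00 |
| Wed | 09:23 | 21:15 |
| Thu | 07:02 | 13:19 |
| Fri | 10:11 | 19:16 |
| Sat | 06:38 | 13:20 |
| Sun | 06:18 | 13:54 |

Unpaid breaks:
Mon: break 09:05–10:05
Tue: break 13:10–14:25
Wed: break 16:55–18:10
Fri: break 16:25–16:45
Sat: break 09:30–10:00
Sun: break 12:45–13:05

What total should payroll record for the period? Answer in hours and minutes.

51 h 32 min

Mon: 07:58–14:04 = 6 h 6 min; less 60 min break → 5 h 6 min
Tue: 11:26–20:00 = 8 h 34 min; less 75 min break → 7 h 19 min
Wed: 09:23–21:15 = 11 h 52 min; less 75 min break → 10 h 37 min
Thu: 07:02–13:19 = 6 h 17 min
Fri: 10:11–19:16 = 9 h 5 min; less 20 min break → 8 h 45 min
Sat: 06:38–13:20 = 6 h 42 min; less 30 min break → 6 h 12 min
Sun: 06:18–13:54 = 7 h 36 min; less 20 min break → 7 h 16 min
Total: 5 h 6 min + 7 h 19 min + 10 h 37 min + 6 h 17 min + 8 h 45 min + 6 h 12 min + 7 h 16 min = 51 h 32 min.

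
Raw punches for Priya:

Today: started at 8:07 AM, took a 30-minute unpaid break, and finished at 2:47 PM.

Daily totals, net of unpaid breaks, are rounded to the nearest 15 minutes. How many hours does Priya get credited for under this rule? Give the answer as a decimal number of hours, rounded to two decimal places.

Today: 8:07 AM–2:47 PM = 6 h 40 min − 30 min = 6 h 10 min → rounds to 6 h 15 min

6.25 hours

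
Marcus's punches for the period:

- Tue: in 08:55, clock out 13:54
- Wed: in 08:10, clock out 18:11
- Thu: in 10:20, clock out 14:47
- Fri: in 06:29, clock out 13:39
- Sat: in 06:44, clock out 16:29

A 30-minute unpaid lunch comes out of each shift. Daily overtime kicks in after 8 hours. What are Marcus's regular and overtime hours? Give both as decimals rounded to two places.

Tue: 08:55–13:54 = 4 h 59 min; less 30 min break → 4 h 29 min
Wed: 08:10–18:11 = 10 h 1 min; less 30 min break → 9 h 31 min
Thu: 10:20–14:47 = 4 h 27 min; less 30 min break → 3 h 57 min
Fri: 06:29–13:39 = 7 h 10 min; less 30 min break → 6 h 40 min
Sat: 06:44–16:29 = 9 h 45 min; less 30 min break → 9 h 15 min
Tue reg 4 h 29 min / OT 0 h 0 min; Wed reg 8 h 0 min / OT 1 h 31 min; Thu reg 3 h 57 min / OT 0 h 0 min; Fri reg 6 h 40 min / OT 0 h 0 min; Sat reg 8 h 0 min / OT 1 h 15 min.
Totals: regular 31 h 6 min, overtime 2 h 46 min.

Regular 31.10 hours, overtime 2.77 hours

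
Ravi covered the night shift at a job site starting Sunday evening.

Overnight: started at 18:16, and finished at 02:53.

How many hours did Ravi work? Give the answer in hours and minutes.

Overnight: 18:16 → midnight = 5 h 44 min; midnight → 02:53 = 2 h 53 min; span 8 h 37 min

8 h 37 min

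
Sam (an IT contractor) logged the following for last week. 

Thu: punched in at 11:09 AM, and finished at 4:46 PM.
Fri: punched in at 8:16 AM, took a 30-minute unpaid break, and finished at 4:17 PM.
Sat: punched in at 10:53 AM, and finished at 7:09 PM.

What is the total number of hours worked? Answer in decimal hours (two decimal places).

Thu: 11:09 AM–4:46 PM = 5 h 37 min
Fri: 8:16 AM–4:17 PM = 8 h 1 min; less 30 min break → 7 h 31 min
Sat: 10:53 AM–7:09 PM = 8 h 16 min
Total: 5 h 37 min + 7 h 31 min + 8 h 16 min = 21 h 24 min.

21.40 hours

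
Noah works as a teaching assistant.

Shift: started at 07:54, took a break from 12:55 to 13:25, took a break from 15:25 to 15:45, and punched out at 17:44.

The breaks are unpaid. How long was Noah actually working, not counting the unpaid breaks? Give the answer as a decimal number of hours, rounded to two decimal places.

Shift: 07:54–17:44 = 9 h 50 min; less 50 min break → 9 h 0 min

9.00 hours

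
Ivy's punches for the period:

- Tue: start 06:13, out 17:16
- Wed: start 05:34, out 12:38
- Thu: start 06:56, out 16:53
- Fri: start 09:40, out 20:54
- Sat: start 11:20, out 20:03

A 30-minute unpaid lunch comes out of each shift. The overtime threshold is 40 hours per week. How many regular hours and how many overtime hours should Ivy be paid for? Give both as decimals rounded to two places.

Tue: 06:13–17:16 = 11 h 3 min; less 30 min break → 10 h 33 min
Wed: 05:34–12:38 = 7 h 4 min; less 30 min break → 6 h 34 min
Thu: 06:56–16:53 = 9 h 57 min; less 30 min break → 9 h 27 min
Fri: 09:40–20:54 = 11 h 14 min; less 30 min break → 10 h 44 min
Sat: 11:20–20:03 = 8 h 43 min; less 30 min break → 8 h 13 min
Total worked: 45 h 31 min = 45.52 h.
Threshold 40 h → overtime 5 h 31 min, regular 40 h 0 min.

Regular 40.00 hours, overtime 5.52 hours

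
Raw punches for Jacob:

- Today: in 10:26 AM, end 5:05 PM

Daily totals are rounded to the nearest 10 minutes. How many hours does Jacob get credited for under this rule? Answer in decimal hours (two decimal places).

Today: 10:26 AM–5:05 PM = 6 h 39 min → rounds to 6 h 40 min

6.67 hours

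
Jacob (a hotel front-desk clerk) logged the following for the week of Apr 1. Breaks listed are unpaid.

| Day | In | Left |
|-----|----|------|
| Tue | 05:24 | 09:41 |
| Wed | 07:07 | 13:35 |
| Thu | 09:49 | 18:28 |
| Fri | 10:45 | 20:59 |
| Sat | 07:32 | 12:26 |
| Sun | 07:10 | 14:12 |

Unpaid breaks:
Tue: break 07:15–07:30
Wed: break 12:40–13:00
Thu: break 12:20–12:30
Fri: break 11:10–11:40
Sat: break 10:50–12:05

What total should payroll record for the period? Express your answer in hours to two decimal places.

39.07 hours

Tue: 05:24–09:41 = 4 h 17 min; less 15 min break → 4 h 2 min
Wed: 07:07–13:35 = 6 h 28 min; less 20 min break → 6 h 8 min
Thu: 09:49–18:28 = 8 h 39 min; less 10 min break → 8 h 29 min
Fri: 10:45–20:59 = 10 h 14 min; less 30 min break → 9 h 44 min
Sat: 07:32–12:26 = 4 h 54 min; less 75 min break → 3 h 39 min
Sun: 07:10–14:12 = 7 h 2 min
Total: 4 h 2 min + 6 h 8 min + 8 h 29 min + 9 h 44 min + 3 h 39 min + 7 h 2 min = 39 h 4 min.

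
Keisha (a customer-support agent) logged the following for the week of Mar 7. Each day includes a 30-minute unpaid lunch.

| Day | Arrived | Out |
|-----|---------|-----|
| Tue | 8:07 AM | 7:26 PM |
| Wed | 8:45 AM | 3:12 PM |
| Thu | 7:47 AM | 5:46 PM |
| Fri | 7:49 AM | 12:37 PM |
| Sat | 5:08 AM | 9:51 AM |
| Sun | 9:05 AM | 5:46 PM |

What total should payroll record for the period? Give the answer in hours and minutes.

Tue: 8:07 AM–7:26 PM = 11 h 19 min; less 30 min break → 10 h 49 min
Wed: 8:45 AM–3:12 PM = 6 h 27 min; less 30 min break → 5 h 57 min
Thu: 7:47 AM–5:46 PM = 9 h 59 min; less 30 min break → 9 h 29 min
Fri: 7:49 AM–12:37 PM = 4 h 48 min; less 30 min break → 4 h 18 min
Sat: 5:08 AM–9:51 AM = 4 h 43 min; less 30 min break → 4 h 13 min
Sun: 9:05 AM–5:46 PM = 8 h 41 min; less 30 min break → 8 h 11 min
Total: 10 h 49 min + 5 h 57 min + 9 h 29 min + 4 h 18 min + 4 h 13 min + 8 h 11 min = 42 h 57 min.

42 h 57 min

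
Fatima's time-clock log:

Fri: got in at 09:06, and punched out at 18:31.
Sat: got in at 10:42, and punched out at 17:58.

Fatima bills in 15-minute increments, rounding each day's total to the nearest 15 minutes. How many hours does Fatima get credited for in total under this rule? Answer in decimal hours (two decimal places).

16.75 hours

Fri: 09:06–18:31 = 9 h 25 min → rounds to 9 h 30 min
Sat: 10:42–17:58 = 7 h 16 min → rounds to 7 h 15 min
Total credited: 16 h 45 min.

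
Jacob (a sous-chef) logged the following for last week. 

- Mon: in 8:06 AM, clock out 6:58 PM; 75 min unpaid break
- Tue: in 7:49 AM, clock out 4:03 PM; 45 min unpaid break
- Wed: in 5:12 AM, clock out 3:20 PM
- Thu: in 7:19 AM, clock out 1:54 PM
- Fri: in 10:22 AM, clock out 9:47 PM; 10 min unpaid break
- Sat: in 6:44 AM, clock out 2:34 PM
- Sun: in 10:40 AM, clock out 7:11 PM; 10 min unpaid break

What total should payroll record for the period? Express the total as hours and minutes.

61 h 15 min

Mon: 8:06 AM–6:58 PM = 10 h 52 min; less 75 min break → 9 h 37 min
Tue: 7:49 AM–4:03 PM = 8 h 14 min; less 45 min break → 7 h 29 min
Wed: 5:12 AM–3:20 PM = 10 h 8 min
Thu: 7:19 AM–1:54 PM = 6 h 35 min
Fri: 10:22 AM–9:47 PM = 11 h 25 min; less 10 min break → 11 h 15 min
Sat: 6:44 AM–2:34 PM = 7 h 50 min
Sun: 10:40 AM–7:11 PM = 8 h 31 min; less 10 min break → 8 h 21 min
Total: 9 h 37 min + 7 h 29 min + 10 h 8 min + 6 h 35 min + 11 h 15 min + 7 h 50 min + 8 h 21 min = 61 h 15 min.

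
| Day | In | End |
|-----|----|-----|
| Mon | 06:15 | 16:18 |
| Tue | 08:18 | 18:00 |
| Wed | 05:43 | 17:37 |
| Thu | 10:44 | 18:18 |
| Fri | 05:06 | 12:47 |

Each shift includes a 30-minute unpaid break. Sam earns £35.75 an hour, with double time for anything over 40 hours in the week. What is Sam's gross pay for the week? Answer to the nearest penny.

Mon: 06:15–16:18 = 10 h 3 min; less 30 min break → 9 h 33 min
Tue: 08:18–18:00 = 9 h 42 min; less 30 min break → 9 h 12 min
Wed: 05:43–17:37 = 11 h 54 min; less 30 min break → 11 h 24 min
Thu: 10:44–18:18 = 7 h 34 min; less 30 min break → 7 h 4 min
Fri: 05:06–12:47 = 7 h 41 min; less 30 min break → 7 h 11 min
Total worked: 44 h 24 min = 2664 min.
Regular 40 h 0 min = 2400 min at £35.75/h; overtime 4 h 24 min = 264 min at £71.50/h.
Pay = (2400 × £35.75 + 264 × £71.50) ÷ 60 = £1744.60.

£1744.60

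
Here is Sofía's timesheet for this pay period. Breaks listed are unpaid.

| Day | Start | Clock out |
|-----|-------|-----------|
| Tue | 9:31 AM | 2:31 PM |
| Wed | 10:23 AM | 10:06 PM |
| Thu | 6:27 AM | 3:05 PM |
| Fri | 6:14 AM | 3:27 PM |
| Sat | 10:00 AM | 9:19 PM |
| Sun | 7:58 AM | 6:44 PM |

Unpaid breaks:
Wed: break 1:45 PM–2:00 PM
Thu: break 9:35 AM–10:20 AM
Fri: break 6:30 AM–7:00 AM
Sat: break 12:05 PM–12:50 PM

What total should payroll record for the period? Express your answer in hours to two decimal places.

54.40 hours

Tue: 9:31 AM–2:31 PM = 5 h 0 min
Wed: 10:23 AM–10:06 PM = 11 h 43 min; less 15 min break → 11 h 28 min
Thu: 6:27 AM–3:05 PM = 8 h 38 min; less 45 min break → 7 h 53 min
Fri: 6:14 AM–3:27 PM = 9 h 13 min; less 30 min break → 8 h 43 min
Sat: 10:00 AM–9:19 PM = 11 h 19 min; less 45 min break → 10 h 34 min
Sun: 7:58 AM–6:44 PM = 10 h 46 min
Total: 5 h 0 min + 11 h 28 min + 7 h 53 min + 8 h 43 min + 10 h 34 min + 10 h 46 min = 54 h 24 min.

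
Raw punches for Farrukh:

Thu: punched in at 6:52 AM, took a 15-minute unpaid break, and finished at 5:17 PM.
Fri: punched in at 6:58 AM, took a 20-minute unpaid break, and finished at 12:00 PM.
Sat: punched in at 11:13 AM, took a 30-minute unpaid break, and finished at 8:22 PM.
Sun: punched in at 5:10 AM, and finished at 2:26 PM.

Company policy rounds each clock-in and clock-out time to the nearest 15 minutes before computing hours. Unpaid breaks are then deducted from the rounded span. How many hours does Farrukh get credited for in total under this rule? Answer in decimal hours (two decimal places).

Thu: in 6:52 AM→6:45 AM, out 5:17 PM→5:15 PM; 10 h 30 min − 15 min = 10 h 15 min
Fri: in 6:58 AM→7:00 AM, out 12:00 PM→12:00 PM; 5 h 0 min − 20 min = 4 h 40 min
Sat: in 11:13 AM→11:15 AM, out 8:22 PM→8:15 PM; 9 h 0 min − 30 min = 8 h 30 min
Sun: in 5:10 AM→5:15 AM, out 2:26 PM→2:30 PM; 9 h 15 min
Total credited: 32 h 40 min.

32.67 hours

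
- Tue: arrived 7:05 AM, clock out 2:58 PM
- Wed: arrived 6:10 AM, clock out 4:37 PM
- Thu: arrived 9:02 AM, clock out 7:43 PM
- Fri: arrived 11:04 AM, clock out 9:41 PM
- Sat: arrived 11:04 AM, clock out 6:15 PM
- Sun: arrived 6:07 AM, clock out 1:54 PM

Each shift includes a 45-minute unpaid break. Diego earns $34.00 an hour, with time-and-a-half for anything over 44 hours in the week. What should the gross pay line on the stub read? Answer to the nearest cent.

Tue: 7:05 AM–2:58 PM = 7 h 53 min; less 45 min break → 7 h 8 min
Wed: 6:10 AM–4:37 PM = 10 h 27 min; less 45 min break → 9 h 42 min
Thu: 9:02 AM–7:43 PM = 10 h 41 min; less 45 min break → 9 h 56 min
Fri: 11:04 AM–9:41 PM = 10 h 37 min; less 45 min break → 9 h 52 min
Sat: 11:04 AM–6:15 PM = 7 h 11 min; less 45 min break → 6 h 26 min
Sun: 6:07 AM–1:54 PM = 7 h 47 min; less 45 min break → 7 h 2 min
Total worked: 50 h 6 min = 3006 min.
Regular 44 h 0 min = 2640 min at $34.00/h; overtime 6 h 6 min = 366 min at $51.00/h.
Pay = (2640 × $34.00 + 366 × $51.00) ÷ 60 = $1807.10.

$1807.10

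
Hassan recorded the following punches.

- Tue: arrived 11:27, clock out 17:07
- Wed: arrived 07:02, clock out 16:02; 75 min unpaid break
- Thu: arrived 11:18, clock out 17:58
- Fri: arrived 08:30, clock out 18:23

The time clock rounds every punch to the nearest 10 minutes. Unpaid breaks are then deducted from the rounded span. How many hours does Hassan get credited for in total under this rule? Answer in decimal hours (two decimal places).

Tue: in 11:27→11:30, out 17:07→17:10; 5 h 40 min
Wed: in 07:02→07:00, out 16:02→16:00; 9 h 0 min − 75 min = 7 h 45 min
Thu: in 11:18→11:20, out 17:58→18:00; 6 h 40 min
Fri: in 08:30→08:30, out 18:23→18:20; 9 h 50 min
Total credited: 29 h 55 min.

29.92 hours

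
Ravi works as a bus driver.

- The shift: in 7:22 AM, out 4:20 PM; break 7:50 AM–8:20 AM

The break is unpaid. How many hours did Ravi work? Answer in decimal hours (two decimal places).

The shift: 7:22 AM–4:20 PM = 8 h 58 min; less 30 min break → 8 h 28 min

8.47 hours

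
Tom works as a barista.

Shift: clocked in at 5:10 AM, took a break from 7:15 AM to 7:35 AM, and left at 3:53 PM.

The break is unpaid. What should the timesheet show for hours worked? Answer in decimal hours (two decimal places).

10.38 hours

Shift: 5:10 AM–3:53 PM = 10 h 43 min; less 20 min break → 10 h 23 min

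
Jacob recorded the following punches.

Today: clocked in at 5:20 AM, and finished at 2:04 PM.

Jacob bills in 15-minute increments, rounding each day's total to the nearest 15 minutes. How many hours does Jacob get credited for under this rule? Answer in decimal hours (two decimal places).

8.75 hours

Today: 5:20 AM–2:04 PM = 8 h 44 min → rounds to 8 h 45 min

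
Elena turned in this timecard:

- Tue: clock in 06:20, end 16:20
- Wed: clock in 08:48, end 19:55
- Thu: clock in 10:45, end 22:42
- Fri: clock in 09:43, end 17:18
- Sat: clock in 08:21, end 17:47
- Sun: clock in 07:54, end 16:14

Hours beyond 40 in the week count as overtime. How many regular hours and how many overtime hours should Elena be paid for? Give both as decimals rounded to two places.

Regular 40.00 hours, overtime 18.42 hours

Tue: 06:20–16:20 = 10 h 0 min
Wed: 08:48–19:55 = 11 h 7 min
Thu: 10:45–22:42 = 11 h 57 min
Fri: 09:43–17:18 = 7 h 35 min
Sat: 08:21–17:47 = 9 h 26 min
Sun: 07:54–16:14 = 8 h 20 min
Total worked: 58 h 25 min = 58.42 h.
Threshold 40 h → overtime 18 h 25 min, regular 40 h 0 min.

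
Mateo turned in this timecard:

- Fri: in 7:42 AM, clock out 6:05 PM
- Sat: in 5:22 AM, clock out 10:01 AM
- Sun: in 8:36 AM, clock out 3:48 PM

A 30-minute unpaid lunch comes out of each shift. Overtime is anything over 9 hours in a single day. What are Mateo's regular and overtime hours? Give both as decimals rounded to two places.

Regular 19.85 hours, overtime 0.88 hours

Fri: 7:42 AM–6:05 PM = 10 h 23 min; less 30 min break → 9 h 53 min
Sat: 5:22 AM–10:01 AM = 4 h 39 min; less 30 min break → 4 h 9 min
Sun: 8:36 AM–3:48 PM = 7 h 12 min; less 30 min break → 6 h 42 min
Fri reg 9 h 0 min / OT 0 h 53 min; Sat reg 4 h 9 min / OT 0 h 0 min; Sun reg 6 h 42 min / OT 0 h 0 min.
Totals: regular 19 h 51 min, overtime 0 h 53 min.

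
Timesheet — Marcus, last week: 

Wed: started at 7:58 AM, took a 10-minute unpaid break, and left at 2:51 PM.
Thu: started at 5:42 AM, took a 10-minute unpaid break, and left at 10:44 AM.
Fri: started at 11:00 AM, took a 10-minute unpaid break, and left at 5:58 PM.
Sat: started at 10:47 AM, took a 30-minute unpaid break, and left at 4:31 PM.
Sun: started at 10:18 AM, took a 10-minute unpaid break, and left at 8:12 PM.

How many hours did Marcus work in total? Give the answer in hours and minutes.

33 h 21 min

Wed: 7:58 AM–2:51 PM = 6 h 53 min; less 10 min break → 6 h 43 min
Thu: 5:42 AM–10:44 AM = 5 h 2 min; less 10 min break → 4 h 52 min
Fri: 11:00 AM–5:58 PM = 6 h 58 min; less 10 min break → 6 h 48 min
Sat: 10:47 AM–4:31 PM = 5 h 44 min; less 30 min break → 5 h 14 min
Sun: 10:18 AM–8:12 PM = 9 h 54 min; less 10 min break → 9 h 44 min
Total: 6 h 43 min + 4 h 52 min + 6 h 48 min + 5 h 14 min + 9 h 44 min = 33 h 21 min.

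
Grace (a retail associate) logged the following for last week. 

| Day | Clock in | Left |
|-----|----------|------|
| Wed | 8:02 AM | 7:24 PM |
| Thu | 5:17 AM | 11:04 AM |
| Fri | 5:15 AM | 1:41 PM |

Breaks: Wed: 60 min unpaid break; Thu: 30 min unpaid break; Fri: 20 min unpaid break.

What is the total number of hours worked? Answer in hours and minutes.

Wed: 8:02 AM–7:24 PM = 11 h 22 min; less 60 min break → 10 h 22 min
Thu: 5:17 AM–11:04 AM = 5 h 47 min; less 30 min break → 5 h 17 min
Fri: 5:15 AM–1:41 PM = 8 h 26 min; less 20 min break → 8 h 6 min
Total: 10 h 22 min + 5 h 17 min + 8 h 6 min = 23 h 45 min.

23 h 45 min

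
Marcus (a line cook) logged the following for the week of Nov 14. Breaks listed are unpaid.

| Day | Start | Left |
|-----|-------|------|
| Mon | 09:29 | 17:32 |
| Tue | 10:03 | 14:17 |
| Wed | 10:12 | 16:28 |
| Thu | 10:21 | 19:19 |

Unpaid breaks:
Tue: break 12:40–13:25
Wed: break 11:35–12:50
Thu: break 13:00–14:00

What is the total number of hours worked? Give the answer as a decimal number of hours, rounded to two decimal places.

Mon: 09:29–17:32 = 8 h 3 min
Tue: 10:03–14:17 = 4 h 14 min; less 45 min break → 3 h 29 min
Wed: 10:12–16:28 = 6 h 16 min; less 75 min break → 5 h 1 min
Thu: 10:21–19:19 = 8 h 58 min; less 60 min break → 7 h 58 min
Total: 8 h 3 min + 3 h 29 min + 5 h 1 min + 7 h 58 min = 24 h 31 min.

24.52 hours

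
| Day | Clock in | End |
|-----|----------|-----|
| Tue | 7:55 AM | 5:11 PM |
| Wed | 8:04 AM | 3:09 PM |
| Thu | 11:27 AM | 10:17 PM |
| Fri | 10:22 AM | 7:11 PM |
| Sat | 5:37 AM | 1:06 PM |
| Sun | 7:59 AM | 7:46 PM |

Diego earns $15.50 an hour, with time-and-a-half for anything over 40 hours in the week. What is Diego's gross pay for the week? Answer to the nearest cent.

$974.95

Tue: 7:55 AM–5:11 PM = 9 h 16 min
Wed: 8:04 AM–3:09 PM = 7 h 5 min
Thu: 11:27 AM–10:17 PM = 10 h 50 min
Fri: 10:22 AM–7:11 PM = 8 h 49 min
Sat: 5:37 AM–1:06 PM = 7 h 29 min
Sun: 7:59 AM–7:46 PM = 11 h 47 min
Total worked: 55 h 16 min = 3316 min.
Regular 40 h 0 min = 2400 min at $15.50/h; overtime 15 h 16 min = 916 min at $23.25/h.
Pay = (2400 × $15.50 + 916 × $23.25) ÷ 60 = $974.95.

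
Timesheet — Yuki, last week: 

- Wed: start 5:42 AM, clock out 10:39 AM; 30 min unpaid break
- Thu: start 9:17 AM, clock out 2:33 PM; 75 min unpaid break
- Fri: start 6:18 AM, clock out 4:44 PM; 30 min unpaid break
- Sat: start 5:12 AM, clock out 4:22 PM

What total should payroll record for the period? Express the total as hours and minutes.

Wed: 5:42 AM–10:39 AM = 4 h 57 min; less 30 min break → 4 h 27 min
Thu: 9:17 AM–2:33 PM = 5 h 16 min; less 75 min break → 4 h 1 min
Fri: 6:18 AM–4:44 PM = 10 h 26 min; less 30 min break → 9 h 56 min
Sat: 5:12 AM–4:22 PM = 11 h 10 min
Total: 4 h 27 min + 4 h 1 min + 9 h 56 min + 11 h 10 min = 29 h 34 min.

29 h 34 min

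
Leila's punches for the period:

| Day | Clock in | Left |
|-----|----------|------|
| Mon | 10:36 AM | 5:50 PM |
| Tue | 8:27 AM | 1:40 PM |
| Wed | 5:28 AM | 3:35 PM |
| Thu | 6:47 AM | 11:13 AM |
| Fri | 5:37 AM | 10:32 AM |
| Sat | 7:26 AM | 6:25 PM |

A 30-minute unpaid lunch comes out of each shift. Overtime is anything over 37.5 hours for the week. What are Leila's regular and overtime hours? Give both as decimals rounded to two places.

Mon: 10:36 AM–5:50 PM = 7 h 14 min; less 30 min break → 6 h 44 min
Tue: 8:27 AM–1:40 PM = 5 h 13 min; less 30 min break → 4 h 43 min
Wed: 5:28 AM–3:35 PM = 10 h 7 min; less 30 min break → 9 h 37 min
Thu: 6:47 AM–11:13 AM = 4 h 26 min; less 30 min break → 3 h 56 min
Fri: 5:37 AM–10:32 AM = 4 h 55 min; less 30 min break → 4 h 25 min
Sat: 7:26 AM–6:25 PM = 10 h 59 min; less 30 min break → 10 h 29 min
Total worked: 39 h 54 min = 39.90 h.
Threshold 37.5 h → overtime 2 h 24 min, regular 37 h 30 min.

Regular 37.50 hours, overtime 2.40 hours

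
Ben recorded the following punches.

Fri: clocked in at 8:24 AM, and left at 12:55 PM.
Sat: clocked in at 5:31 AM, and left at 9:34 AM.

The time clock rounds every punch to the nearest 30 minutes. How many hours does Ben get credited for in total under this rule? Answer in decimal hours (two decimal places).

Fri: in 8:24 AM→8:30 AM, out 12:55 PM→1:00 PM; 4 h 30 min
Sat: in 5:31 AM→5:30 AM, out 9:34 AM→9:30 AM; 4 h 0 min
Total credited: 8 h 30 min.

8.50 hours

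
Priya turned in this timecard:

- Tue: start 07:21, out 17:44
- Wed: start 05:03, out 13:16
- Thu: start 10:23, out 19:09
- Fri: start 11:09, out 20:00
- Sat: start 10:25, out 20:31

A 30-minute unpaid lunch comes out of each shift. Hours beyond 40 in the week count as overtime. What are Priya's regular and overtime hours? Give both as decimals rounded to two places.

Regular 40.00 hours, overtime 3.82 hours

Tue: 07:21–17:44 = 10 h 23 min; less 30 min break → 9 h 53 min
Wed: 05:03–13:16 = 8 h 13 min; less 30 min break → 7 h 43 min
Thu: 10:23–19:09 = 8 h 46 min; less 30 min break → 8 h 16 min
Fri: 11:09–20:00 = 8 h 51 min; less 30 min break → 8 h 21 min
Sat: 10:25–20:31 = 10 h 6 min; less 30 min break → 9 h 36 min
Total worked: 43 h 49 min = 43.82 h.
Threshold 40 h → overtime 3 h 49 min, regular 40 h 0 min.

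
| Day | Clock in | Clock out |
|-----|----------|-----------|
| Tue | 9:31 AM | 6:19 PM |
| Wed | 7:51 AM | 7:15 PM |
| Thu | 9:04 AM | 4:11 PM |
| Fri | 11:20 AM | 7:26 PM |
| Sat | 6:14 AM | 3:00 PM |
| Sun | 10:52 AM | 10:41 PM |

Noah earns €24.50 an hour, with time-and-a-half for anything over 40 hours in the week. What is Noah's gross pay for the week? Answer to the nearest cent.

Tue: 9:31 AM–6:19 PM = 8 h 48 min
Wed: 7:51 AM–7:15 PM = 11 h 24 min
Thu: 9:04 AM–4:11 PM = 7 h 7 min
Fri: 11:20 AM–7:26 PM = 8 h 6 min
Sat: 6:14 AM–3:00 PM = 8 h 46 min
Sun: 10:52 AM–10:41 PM = 11 h 49 min
Total worked: 56 h 0 min = 3360 min.
Regular 40 h 0 min = 2400 min at €24.50/h; overtime 16 h 0 min = 960 min at €36.75/h.
Pay = (2400 × €24.50 + 960 × €36.75) ÷ 60 = €1568.00.

€1568.00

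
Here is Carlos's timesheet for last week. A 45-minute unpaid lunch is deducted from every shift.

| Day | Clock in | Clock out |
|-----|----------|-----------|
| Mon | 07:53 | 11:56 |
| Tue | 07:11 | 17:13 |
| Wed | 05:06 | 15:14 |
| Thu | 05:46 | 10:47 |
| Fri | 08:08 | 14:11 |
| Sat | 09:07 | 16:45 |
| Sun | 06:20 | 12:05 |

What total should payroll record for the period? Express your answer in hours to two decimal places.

43.42 hours

Mon: 07:53–11:56 = 4 h 3 min; less 45 min break → 3 h 18 min
Tue: 07:11–17:13 = 10 h 2 min; less 45 min break → 9 h 17 min
Wed: 05:06–15:14 = 10 h 8 min; less 45 min break → 9 h 23 min
Thu: 05:46–10:47 = 5 h 1 min; less 45 min break → 4 h 16 min
Fri: 08:08–14:11 = 6 h 3 min; less 45 min break → 5 h 18 min
Sat: 09:07–16:45 = 7 h 38 min; less 45 min break → 6 h 53 min
Sun: 06:20–12:05 = 5 h 45 min; less 45 min break → 5 h 0 min
Total: 3 h 18 min + 9 h 17 min + 9 h 23 min + 4 h 16 min + 5 h 18 min + 6 h 53 min + 5 h 0 min = 43 h 25 min.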